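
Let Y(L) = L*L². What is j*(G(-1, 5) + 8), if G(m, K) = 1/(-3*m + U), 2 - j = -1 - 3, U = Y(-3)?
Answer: 191/4 ≈ 47.750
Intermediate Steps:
Y(L) = L³
U = -27 (U = (-3)³ = -27)
j = 6 (j = 2 - (-1 - 3) = 2 - 1*(-4) = 2 + 4 = 6)
G(m, K) = 1/(-27 - 3*m) (G(m, K) = 1/(-3*m - 27) = 1/(-27 - 3*m))
j*(G(-1, 5) + 8) = 6*(-1/(27 + 3*(-1)) + 8) = 6*(-1/(27 - 3) + 8) = 6*(-1/24 + 8) = 6*(191/24) = 191/4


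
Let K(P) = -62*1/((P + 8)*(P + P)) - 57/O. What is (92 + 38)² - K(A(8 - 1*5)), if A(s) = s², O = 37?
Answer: 95680768/5661 ≈ 16902.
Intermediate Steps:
K(P) = -57/37 - 31/(P*(8 + P)) (K(P) = -62*1/((P + 8)*(P + P)) - 57/37 = -62*1/(2*P*(8 + P)) - 57*1/37 = -62*1/(2*P*(8 + P)) - 57/37 = -31/(P*(8 + P)) - 57/37 = -57/37 - 31/(P*(8 + P)))
(92 + 38)² - K(A(8 - 1*5)) = (92 + 38)² - (-1147 - 456*(8 - 1*5)² - 57*(8 - 1*5)⁴)/(37*((8 - 1*5)²)*(8 + (8 - 1*5)²)) = 130² - (-1147 - 456*(8 - 5)² - 57*(8 - 5)⁴)/(37*((8 - 5)²)*(8 + (8 - 5)²)) = 16900 - (-1147 - 456*3² - 57*(3²)²)/(37*(3²)*(8 + 3²)) = 16900 - (-1147 - 456*9 - 57*9²)/(37*9*(8 + 9)) = 16900 - (-1147 - 4104 - 57*81)/(37*9*17) = 16900 - (-1147 - 4104 - 4617)/(37*9*17) = 16900 - (-9868)/(37*9*17) = 16900 - 1*(-9868/5661) = 16900 + 9868/5661 = 95680768/5661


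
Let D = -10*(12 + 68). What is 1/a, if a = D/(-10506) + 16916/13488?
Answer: 1968124/2618193 ≈ 0.75171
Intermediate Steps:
D = -800 (D = -10*80 = -800)
a = 2618193/1968124 (a = -800/(-10506) + 16916/13488 = -800*(-1/10506) + 16916*(1/13488) = 400/5253 + 4229/3372 = 2618193/1968124 ≈ 1.3303)
1/a = 1/(2618193/1968124) = 1968124/2618193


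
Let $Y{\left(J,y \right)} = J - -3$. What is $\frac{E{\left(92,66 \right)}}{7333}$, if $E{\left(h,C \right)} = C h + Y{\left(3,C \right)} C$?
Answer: $\frac{6468}{7333} \approx 0.88204$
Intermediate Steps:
$Y{\left(J,y \right)} = 3 + J$ ($Y{\left(J,y \right)} = J + 3 = 3 + J$)
$E{\left(h,C \right)} = 6 C + C h$ ($E{\left(h,C \right)} = C h + \left(3 + 3\right) C = C h + 6 C = 6 C + C h$)
$\frac{E{\left(92,66 \right)}}{7333} = \frac{66 \left(6 + 92\right)}{7333} = 66 \cdot 98 \cdot \frac{1}{7333} = 6468 \cdot \frac{1}{7333} = \frac{6468}{7333}$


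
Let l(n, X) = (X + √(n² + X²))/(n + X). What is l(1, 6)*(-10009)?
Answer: -60054/7 - 10009*√37/7 ≈ -17277.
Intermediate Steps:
l(n, X) = (X + √(X² + n²))/(X + n)
l(1, 6)*(-10009) = ((6 + √(6² + 1²))/(6 + 1))*(-10009) = ((6 + √(36 + 1))/7)*(-10009) = ((6 + √37)/7)*(-10009) = (6/7 + √37/7)*(-10009) = -60054/7 - 10009*√37/7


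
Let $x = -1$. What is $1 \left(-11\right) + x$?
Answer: $-12$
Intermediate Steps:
$1 \left(-11\right) + x = 1 \left(-11\right) - 1 = -11 - 1 = -12$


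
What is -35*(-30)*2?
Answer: 2100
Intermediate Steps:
-35*(-30)*2 = 1050*2 = 2100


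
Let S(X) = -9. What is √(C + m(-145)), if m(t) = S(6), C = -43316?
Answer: 5*I*√1733 ≈ 208.15*I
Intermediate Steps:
m(t) = -9
√(C + m(-145)) = √(-43316 - 9) = √(-43325) = 5*I*√1733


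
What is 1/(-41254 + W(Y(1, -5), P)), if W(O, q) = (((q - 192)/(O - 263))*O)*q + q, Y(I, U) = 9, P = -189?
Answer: -2/87989 ≈ -2.2730e-5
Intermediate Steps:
W(O, q) = q + O*q*(-192 + q)/(-263 + O) (W(O, q) = (((-192 + q)/(-263 + O))*O)*q + q = (O*(-192 + q)/(-263 + O))*q + q = O*q*(-192 + q)/(-263 + O) + q = q + O*q*(-192 + q)/(-263 + O))
1/(-41254 + W(Y(1, -5), P)) = 1/(-41254 - 189*(-263 - 191*9 + 9*(-189))/(-263 + 9)) = 1/(-41254 - 189*(-263 - 1719 - 1701)/(-254)) = 1/(-41254 - 189*(-1/254)*(-3683)) = 1/(-41254 - 5481/2) = 1/(-87989/2) = -2/87989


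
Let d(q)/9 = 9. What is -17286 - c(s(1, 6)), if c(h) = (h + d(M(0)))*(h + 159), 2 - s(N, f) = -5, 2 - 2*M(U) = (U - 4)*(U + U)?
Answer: -31894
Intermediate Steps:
M(U) = 1 - U*(-4 + U) (M(U) = 1 - (U - 4)*(U + U)/2 = 1 - (-4 + U)*2*U/2 = 1 - U*(-4 + U))
d(q) = 81 (d(q) = 9*9 = 81)
s(N, f) = 7 (s(N, f) = 2 - 1*(-5) = 2 + 5 = 7)
c(h) = (81 + h)*(159 + h) (c(h) = (h + 81)*(h + 159) = (81 + h)*(159 + h))
-17286 - c(s(1, 6)) = -17286 - (12879 + 7**2 + 240*7) = -17286 - (12879 + 49 + 1680) = -17286 - 1*14608 = -17286 - 14608 = -31894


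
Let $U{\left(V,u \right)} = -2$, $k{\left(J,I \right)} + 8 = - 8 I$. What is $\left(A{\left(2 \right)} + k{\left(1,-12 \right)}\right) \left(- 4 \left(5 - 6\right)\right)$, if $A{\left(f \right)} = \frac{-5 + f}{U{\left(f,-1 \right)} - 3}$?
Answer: $\frac{1772}{5} \approx 354.4$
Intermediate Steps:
$k{\left(J,I \right)} = -8 - 8 I$
$A{\left(f \right)} = 1 - \frac{f}{5}$ ($A{\left(f \right)} = \frac{-5 + f}{-2 - 3} = \frac{-5 + f}{-5} = \left(-5 + f\right) \left(- \frac{1}{5}\right) = 1 - \frac{f}{5}$)
$\left(A{\left(2 \right)} + k{\left(1,-12 \right)}\right) \left(- 4 \left(5 - 6\right)\right) = \left(\left(1 - \frac{2}{5}\right) - -88\right) \left(- 4 \left(5 - 6\right)\right) = \left(\left(1 - \frac{2}{5}\right) + \left(-8 + 96\right)\right) \left(\left(-4\right) \left(-1\right)\right) = \left(\frac{3}{5} + 88\right) 4 = \frac{443}{5} \cdot 4 = \frac{1772}{5}$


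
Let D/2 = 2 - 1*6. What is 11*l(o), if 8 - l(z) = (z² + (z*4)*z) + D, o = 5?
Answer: -1199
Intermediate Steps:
D = -8 (D = 2*(2 - 1*6) = 2*(2 - 6) = 2*(-4) = -8)
l(z) = 16 - 5*z² (l(z) = 8 - ((z² + (z*4)*z) - 8) = 8 - ((z² + (4*z)*z) - 8) = 8 - ((z² + 4*z²) - 8) = 8 - (5*z² - 8) = 8 - (-8 + 5*z²) = 8 + (8 - 5*z²) = 16 - 5*z²)
11*l(o) = 11*(16 - 5*5²) = 11*(16 - 5*25) = 11*(16 - 125) = 11*(-109) = -1199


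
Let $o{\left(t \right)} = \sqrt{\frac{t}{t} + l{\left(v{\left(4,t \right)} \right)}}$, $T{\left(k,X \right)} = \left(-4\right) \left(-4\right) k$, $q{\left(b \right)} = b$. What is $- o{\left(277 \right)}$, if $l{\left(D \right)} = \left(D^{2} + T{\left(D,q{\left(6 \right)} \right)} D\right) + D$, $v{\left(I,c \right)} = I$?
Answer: $- \sqrt{277} \approx -16.643$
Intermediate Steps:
$T{\left(k,X \right)} = 16 k$
$l{\left(D \right)} = D + 17 D^{2}$ ($l{\left(D \right)} = \left(D^{2} + 16 D D\right) + D = \left(D^{2} + 16 D^{2}\right) + D = 17 D^{2} + D = D + 17 D^{2}$)
$o{\left(t \right)} = \sqrt{277}$ ($o{\left(t \right)} = \sqrt{\frac{t}{t} + 4 \left(1 + 17 \cdot 4\right)} = \sqrt{1 + 4 \left(1 + 68\right)} = \sqrt{1 + 4 \cdot 69} = \sqrt{1 + 276} = \sqrt{277}$)
$- o{\left(277 \right)} = - \sqrt{277}$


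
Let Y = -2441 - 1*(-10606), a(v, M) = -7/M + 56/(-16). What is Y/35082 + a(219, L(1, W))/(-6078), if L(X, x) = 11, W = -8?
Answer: 182497267/781837452 ≈ 0.23342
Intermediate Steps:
a(v, M) = -7/2 - 7/M (a(v, M) = -7/M + 56*(-1/16) = -7/M - 7/2 = -7/2 - 7/M)
Y = 8165 (Y = -2441 + 10606 = 8165)
Y/35082 + a(219, L(1, W))/(-6078) = 8165/35082 + (-7/2 - 7/11)/(-6078) = 8165*(1/35082) + (-7/2 - 7*1/11)*(-1/6078) = 8165/35082 + (-7/2 - 7/11)*(-1/6078) = 8165/35082 - 91/22*(-1/6078) = 8165/35082 + 91/133716 = 182497267/781837452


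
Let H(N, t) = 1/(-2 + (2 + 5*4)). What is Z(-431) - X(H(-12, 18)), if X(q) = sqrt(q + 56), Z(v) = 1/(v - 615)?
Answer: -1/1046 - sqrt(5605)/10 ≈ -7.4876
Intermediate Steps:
Z(v) = 1/(-615 + v)
H(N, t) = 1/20 (H(N, t) = 1/(-2 + (2 + 20)) = 1/(-2 + 22) = 1/20)
X(q) = sqrt(56 + q)
Z(-431) - X(H(-12, 18)) = 1/(-615 - 431) - sqrt(56 + 1/20) = 1/(-1046) - sqrt(1121/20) = -1/1046 - sqrt(5605)/10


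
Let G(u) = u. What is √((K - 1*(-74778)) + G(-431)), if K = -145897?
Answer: 15*I*√318 ≈ 267.49*I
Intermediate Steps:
√((K - 1*(-74778)) + G(-431)) = √((-145897 - 1*(-74778)) - 431) = √((-145897 + 74778) - 431) = √(-71119 - 431) = √(-71550) = 15*I*√318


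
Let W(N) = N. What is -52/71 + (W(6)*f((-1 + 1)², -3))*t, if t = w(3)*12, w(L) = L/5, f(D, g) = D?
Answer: -52/71 ≈ -0.73239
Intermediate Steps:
w(L) = L/5 (w(L) = L*(⅕) = L/5)
t = 36/5 (t = ((⅕)*3)*12 = (⅗)*12 = 36/5 ≈ 7.2000)
-52/71 + (W(6)*f((-1 + 1)², -3))*t = -52/71 + (6*(-1 + 1)²)*(36/5) = -52*1/71 + (6*0²)*(36/5) = -52/71 + (6*0)*(36/5) = -52/71 + 0*(36/5) = -52/71 + 0 = -52/71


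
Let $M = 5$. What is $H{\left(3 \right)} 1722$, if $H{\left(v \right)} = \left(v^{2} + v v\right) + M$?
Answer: $39606$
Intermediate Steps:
$H{\left(v \right)} = 5 + 2 v^{2}$ ($H{\left(v \right)} = \left(v^{2} + v v\right) + 5 = \left(v^{2} + v^{2}\right) + 5 = 2 v^{2} + 5 = 5 + 2 v^{2}$)
$H{\left(3 \right)} 1722 = \left(5 + 2 \cdot 3^{2}\right) 1722 = \left(5 + 2 \cdot 9\right) 1722 = \left(5 + 18\right) 1722 = 23 \cdot 1722 = 39606$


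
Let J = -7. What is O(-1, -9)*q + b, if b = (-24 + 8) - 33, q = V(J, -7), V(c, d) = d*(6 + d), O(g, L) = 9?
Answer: 14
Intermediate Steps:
q = 7 (q = -7*(6 - 7) = -7*(-1) = 7)
b = -49 (b = -16 - 33 = -49)
O(-1, -9)*q + b = 9*7 - 49 = 63 - 49 = 14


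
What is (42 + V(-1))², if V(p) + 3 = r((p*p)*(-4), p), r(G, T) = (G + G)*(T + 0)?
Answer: 2209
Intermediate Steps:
r(G, T) = 2*G*T (r(G, T) = (2*G)*T = 2*G*T)
V(p) = -3 - 8*p³ (V(p) = -3 + 2*((p*p)*(-4))*p = -3 + 2*(p²*(-4))*p = -3 + 2*(-4*p²)*p = -3 - 8*p³)
(42 + V(-1))² = (42 + (-3 - 8*(-1)³))² = (42 + (-3 - 8*(-1)))² = (42 + (-3 + 8))² = (42 + 5)² = 47² = 2209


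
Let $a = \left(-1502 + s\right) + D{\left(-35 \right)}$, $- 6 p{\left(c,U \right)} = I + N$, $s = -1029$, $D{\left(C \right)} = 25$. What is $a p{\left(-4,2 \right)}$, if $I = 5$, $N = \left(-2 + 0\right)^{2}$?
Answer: $3759$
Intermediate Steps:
$N = 4$ ($N = \left(-2\right)^{2} = 4$)
$p{\left(c,U \right)} = - \frac{3}{2}$ ($p{\left(c,U \right)} = - \frac{5 + 4}{6} = \left(- \frac{1}{6}\right) 9 = - \frac{3}{2}$)
$a = -2506$ ($a = \left(-1502 - 1029\right) + 25 = -2531 + 25 = -2506$)
$a p{\left(-4,2 \right)} = \left(-2506\right) \left(- \frac{3}{2}\right) = 3759$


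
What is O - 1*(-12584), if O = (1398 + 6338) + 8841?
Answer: 29161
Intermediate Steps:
O = 16577 (O = 7736 + 8841 = 16577)
O - 1*(-12584) = 16577 - 1*(-12584) = 16577 + 12584 = 29161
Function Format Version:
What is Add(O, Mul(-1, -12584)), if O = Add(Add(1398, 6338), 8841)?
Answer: 29161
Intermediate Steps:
O = 16577 (O = Add(7736, 8841) = 16577)
Add(O, Mul(-1, -12584)) = Add(16577, Mul(-1, -12584)) = Add(16577, 12584) = 29161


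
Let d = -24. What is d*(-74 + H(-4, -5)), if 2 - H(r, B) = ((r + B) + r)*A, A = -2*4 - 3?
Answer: 5160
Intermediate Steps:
A = -11 (A = -8 - 3 = -11)
H(r, B) = 2 + 11*B + 22*r (H(r, B) = 2 - ((r + B) + r)*(-11) = 2 - ((B + r) + r)*(-11) = 2 - (B + 2*r)*(-11) = 2 - (-22*r - 11*B) = 2 + (11*B + 22*r) = 2 + 11*B + 22*r)
d*(-74 + H(-4, -5)) = -24*(-74 + (2 + 11*(-5) + 22*(-4))) = -24*(-74 + (2 - 55 - 88)) = -24*(-74 - 141) = -24*(-215) = 5160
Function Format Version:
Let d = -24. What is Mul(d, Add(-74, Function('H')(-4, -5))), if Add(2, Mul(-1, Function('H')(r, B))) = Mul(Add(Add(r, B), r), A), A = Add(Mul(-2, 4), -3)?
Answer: 5160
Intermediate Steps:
A = -11 (A = Add(-8, -3) = -11)
Function('H')(r, B) = Add(2, Mul(11, B), Mul(22, r)) (Function('H')(r, B) = Add(2, Mul(-1, Mul(Add(Add(r, B), r), -11))) = Add(2, Mul(-1, Mul(Add(Add(B, r), r), -11))) = Add(2, Mul(-1, Mul(Add(B, Mul(2, r)), -11))) = Add(2, Mul(-1, Add(Mul(-22, r), Mul(-11, B)))) = Add(2, Add(Mul(11, B), Mul(22, r))) = Add(2, Mul(11, B), Mul(22, r)))
Mul(d, Add(-74, Function('H')(-4, -5))) = Mul(-24, Add(-74, Add(2, Mul(11, -5), Mul(22, -4)))) = Mul(-24, Add(-74, Add(2, -55, -88))) = Mul(-24, Add(-74, -141)) = Mul(-24, -215) = 5160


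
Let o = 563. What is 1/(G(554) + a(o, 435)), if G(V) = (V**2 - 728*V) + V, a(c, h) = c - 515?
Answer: -1/95794 ≈ -1.0439e-5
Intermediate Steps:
a(c, h) = -515 + c
G(V) = V**2 - 727*V
1/(G(554) + a(o, 435)) = 1/(554*(-727 + 554) + (-515 + 563)) = 1/(554*(-173) + 48) = 1/(-95842 + 48) = 1/(-95794) = -1/95794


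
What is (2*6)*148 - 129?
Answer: 1647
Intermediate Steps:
(2*6)*148 - 129 = 12*148 - 129 = 1776 - 129 = 1647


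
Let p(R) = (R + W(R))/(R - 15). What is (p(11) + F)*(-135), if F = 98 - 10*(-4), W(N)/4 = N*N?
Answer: -7695/4 ≈ -1923.8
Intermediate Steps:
W(N) = 4*N² (W(N) = 4*(N*N) = 4*N²)
p(R) = (R + 4*R²)/(-15 + R) (p(R) = (R + 4*R²)/(R - 15) = (R + 4*R²)/(-15 + R))
F = 138 (F = 98 - 1*(-40) = 98 + 40 = 138)
(p(11) + F)*(-135) = (11*(1 + 4*11)/(-15 + 11) + 138)*(-135) = (11*(1 + 44)/(-4) + 138)*(-135) = (11*(-¼)*45 + 138)*(-135) = (-495/4 + 138)*(-135) = (57/4)*(-135) = -7695/4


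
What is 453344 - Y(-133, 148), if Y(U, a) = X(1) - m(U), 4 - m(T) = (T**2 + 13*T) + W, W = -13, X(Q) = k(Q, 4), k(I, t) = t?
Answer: 437397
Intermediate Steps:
X(Q) = 4
m(T) = 17 - T**2 - 13*T (m(T) = 4 - ((T**2 + 13*T) - 13) = 4 - (-13 + T**2 + 13*T) = 4 + (13 - T**2 - 13*T) = 17 - T**2 - 13*T)
Y(U, a) = -13 + U**2 + 13*U (Y(U, a) = 4 - (17 - U**2 - 13*U) = 4 + (-17 + U**2 + 13*U) = -13 + U**2 + 13*U)
453344 - Y(-133, 148) = 453344 - (-13 + (-133)**2 + 13*(-133)) = 453344 - (-13 + 17689 - 1729) = 453344 - 1*15947 = 453344 - 15947 = 437397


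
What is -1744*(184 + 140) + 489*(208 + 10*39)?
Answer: -272634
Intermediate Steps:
-1744*(184 + 140) + 489*(208 + 10*39) = -1744*324 + 489*(208 + 390) = -565056 + 489*598 = -565056 + 292422 = -272634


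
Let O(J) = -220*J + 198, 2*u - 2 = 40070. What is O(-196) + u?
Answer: 63354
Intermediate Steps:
u = 20036 (u = 1 + (1/2)*40070 = 1 + 20035 = 20036)
O(J) = 198 - 220*J
O(-196) + u = (198 - 220*(-196)) + 20036 = (198 + 43120) + 20036 = 43318 + 20036 = 63354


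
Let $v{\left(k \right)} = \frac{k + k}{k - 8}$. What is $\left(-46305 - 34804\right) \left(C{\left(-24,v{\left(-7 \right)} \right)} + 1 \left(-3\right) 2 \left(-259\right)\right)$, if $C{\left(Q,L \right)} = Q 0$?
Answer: $-126043386$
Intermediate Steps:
$v{\left(k \right)} = \frac{2 k}{-8 + k}$
$C{\left(Q,L \right)} = 0$
$\left(-46305 - 34804\right) \left(C{\left(-24,v{\left(-7 \right)} \right)} + 1 \left(-3\right) 2 \left(-259\right)\right) = \left(-46305 - 34804\right) \left(0 + 1 \left(-3\right) 2 \left(-259\right)\right) = - 81109 \left(0 + \left(-3\right) 2 \left(-259\right)\right) = - 81109 \left(0 - -1554\right) = - 81109 \left(0 + 1554\right) = \left(-81109\right) 1554 = -126043386$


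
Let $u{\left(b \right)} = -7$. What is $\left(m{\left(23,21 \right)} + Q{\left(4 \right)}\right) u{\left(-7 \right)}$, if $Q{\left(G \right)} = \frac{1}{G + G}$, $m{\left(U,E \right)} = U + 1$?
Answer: $- \frac{1351}{8} \approx -168.88$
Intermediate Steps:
$m{\left(U,E \right)} = 1 + U$
$Q{\left(G \right)} = \frac{1}{2 G}$
$\left(m{\left(23,21 \right)} + Q{\left(4 \right)}\right) u{\left(-7 \right)} = \left(\left(1 + 23\right) + \frac{1}{2 \cdot 4}\right) \left(-7\right) = \left(24 + \frac{1}{2} \cdot \frac{1}{4}\right) \left(-7\right) = \left(24 + \frac{1}{8}\right) \left(-7\right) = \frac{193}{8} \left(-7\right) = - \frac{1351}{8}$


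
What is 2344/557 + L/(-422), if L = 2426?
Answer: -181057/117527 ≈ -1.5406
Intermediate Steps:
2344/557 + L/(-422) = 2344/557 + 2426/(-422) = 2344*(1/557) + 2426*(-1/422) = 2344/557 - 1213/211 = -181057/117527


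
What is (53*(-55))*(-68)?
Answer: 198220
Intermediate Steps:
(53*(-55))*(-68) = -2915*(-68) = 198220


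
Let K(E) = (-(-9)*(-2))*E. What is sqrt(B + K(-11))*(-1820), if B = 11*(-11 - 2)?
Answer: -1820*sqrt(55) ≈ -13497.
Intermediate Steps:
B = -143 (B = 11*(-13) = -143)
K(E) = -18*E (K(E) = (-3*6)*E = -18*E)
sqrt(B + K(-11))*(-1820) = sqrt(-143 - 18*(-11))*(-1820) = sqrt(-143 + 198)*(-1820) = sqrt(55)*(-1820) = -1820*sqrt(55)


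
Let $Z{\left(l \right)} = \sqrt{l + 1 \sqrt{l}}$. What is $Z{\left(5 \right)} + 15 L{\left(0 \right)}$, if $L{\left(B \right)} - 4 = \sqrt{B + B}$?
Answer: $60 + \sqrt{5 + \sqrt{5}} \approx 62.69$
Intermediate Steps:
$L{\left(B \right)} = 4 + \sqrt{2} \sqrt{B}$ ($L{\left(B \right)} = 4 + \sqrt{B + B} = 4 + \sqrt{2 B} = 4 + \sqrt{2} \sqrt{B}$)
$Z{\left(l \right)} = \sqrt{l + \sqrt{l}}$
$Z{\left(5 \right)} + 15 L{\left(0 \right)} = \sqrt{5 + \sqrt{5}} + 15 \left(4 + \sqrt{2} \sqrt{0}\right) = \sqrt{5 + \sqrt{5}} + 15 \left(4 + \sqrt{2} \cdot 0\right) = \sqrt{5 + \sqrt{5}} + 15 \left(4 + 0\right) = \sqrt{5 + \sqrt{5}} + 15 \cdot 4 = \sqrt{5 + \sqrt{5}} + 60 = 60 + \sqrt{5 + \sqrt{5}}$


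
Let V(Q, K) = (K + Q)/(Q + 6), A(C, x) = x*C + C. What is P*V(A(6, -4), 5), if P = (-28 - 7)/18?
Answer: -455/216 ≈ -2.1065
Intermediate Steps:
A(C, x) = C + C*x (A(C, x) = C*x + C = C + C*x)
V(Q, K) = (K + Q)/(6 + Q)
P = -35/18 (P = -35*1/18 = -35/18 ≈ -1.9444)
P*V(A(6, -4), 5) = -35*(5 + 6*(1 - 4))/(18*(6 + 6*(1 - 4))) = -35*(5 + 6*(-3))/(18*(6 + 6*(-3))) = -35*(5 - 18)/(18*(6 - 18)) = -35*(-13)/(18*(-12)) = -(-35)*(-13)/216 = -35/18*13/12 = -455/216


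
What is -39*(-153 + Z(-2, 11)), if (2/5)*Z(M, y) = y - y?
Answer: 5967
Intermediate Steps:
Z(M, y) = 0 (Z(M, y) = 5*(y - y)/2 = (5/2)*0 = 0)
-39*(-153 + Z(-2, 11)) = -39*(-153 + 0) = -39*(-153) = 5967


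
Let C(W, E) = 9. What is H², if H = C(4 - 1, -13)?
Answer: 81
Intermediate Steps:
H = 9
H² = 9² = 81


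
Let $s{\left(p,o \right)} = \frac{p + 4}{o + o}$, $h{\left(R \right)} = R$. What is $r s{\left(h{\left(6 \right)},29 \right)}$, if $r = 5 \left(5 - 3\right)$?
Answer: $\frac{50}{29} \approx 1.7241$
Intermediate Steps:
$s{\left(p,o \right)} = \frac{4 + p}{2 o}$
$r = 10$ ($r = 5 \cdot 2 = 10$)
$r s{\left(h{\left(6 \right)},29 \right)} = 10 \frac{4 + 6}{2 \cdot 29} = 10 \cdot \frac{1}{2} \cdot \frac{1}{29} \cdot 10 = 10 \cdot \frac{5}{29} = \frac{50}{29}$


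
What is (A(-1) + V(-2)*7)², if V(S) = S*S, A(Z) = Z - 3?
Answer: 576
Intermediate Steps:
A(Z) = -3 + Z
V(S) = S²
(A(-1) + V(-2)*7)² = ((-3 - 1) + (-2)²*7)² = (-4 + 4*7)² = (-4 + 28)² = 24² = 576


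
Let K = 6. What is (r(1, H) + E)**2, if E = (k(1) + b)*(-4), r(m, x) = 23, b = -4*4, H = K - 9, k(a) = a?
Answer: 6889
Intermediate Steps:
H = -3 (H = 6 - 9 = -3)
b = -16
E = 60 (E = (1 - 16)*(-4) = -15*(-4) = 60)
(r(1, H) + E)**2 = (23 + 60)**2 = 83**2 = 6889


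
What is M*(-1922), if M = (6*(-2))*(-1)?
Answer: -23064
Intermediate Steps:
M = 12 (M = -12*(-1) = 12)
M*(-1922) = 12*(-1922) = -23064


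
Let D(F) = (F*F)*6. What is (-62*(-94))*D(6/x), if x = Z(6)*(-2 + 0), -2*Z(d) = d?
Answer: 34968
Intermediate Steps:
Z(d) = -d/2
x = 6 (x = (-½*6)*(-2 + 0) = -3*(-2) = 6)
D(F) = 6*F² (D(F) = F²*6 = 6*F²)
(-62*(-94))*D(6/x) = (-62*(-94))*(6*(6/6)²) = 5828*(6*(6*(⅙))²) = 5828*(6*1²) = 5828*(6*1) = 5828*6 = 34968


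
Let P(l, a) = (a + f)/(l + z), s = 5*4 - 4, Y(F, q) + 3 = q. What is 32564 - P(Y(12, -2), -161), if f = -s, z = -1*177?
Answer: 5926471/182 ≈ 32563.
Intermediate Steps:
Y(F, q) = -3 + q
s = 16 (s = 20 - 4 = 16)
z = -177
f = -16 (f = -1*16 = -16)
P(l, a) = (-16 + a)/(-177 + l) (P(l, a) = (a - 16)/(l - 177) = (-16 + a)/(-177 + l))
32564 - P(Y(12, -2), -161) = 32564 - (-16 - 161)/(-177 + (-3 - 2)) = 32564 - (-177)/(-177 - 5) = 32564 - (-177)/(-182) = 32564 - (-1)*(-177)/182 = 32564 - 1*177/182 = 32564 - 177/182 = 5926471/182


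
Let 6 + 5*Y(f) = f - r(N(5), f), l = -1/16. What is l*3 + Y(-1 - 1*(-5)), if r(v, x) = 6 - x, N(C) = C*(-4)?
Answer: -79/80 ≈ -0.98750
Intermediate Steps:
N(C) = -4*C
l = -1/16 (l = -1*1/16 = -1/16 ≈ -0.062500)
Y(f) = -12/5 + 2*f/5 (Y(f) = -6/5 + (f - (6 - f))/5 = -6/5 + (f + (-6 + f))/5 = -6/5 + (-6 + 2*f)/5 = -6/5 + (-6/5 + 2*f/5) = -12/5 + 2*f/5)
l*3 + Y(-1 - 1*(-5)) = -1/16*3 + (-12/5 + 2*(-1 - 1*(-5))/5) = -3/16 + (-12/5 + 2*(-1 + 5)/5) = -3/16 + (-12/5 + (2/5)*4) = -3/16 + (-12/5 + 8/5) = -3/16 - 4/5 = -79/80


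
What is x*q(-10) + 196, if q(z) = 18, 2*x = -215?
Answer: -1739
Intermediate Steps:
x = -215/2 (x = (1/2)*(-215) = -215/2 ≈ -107.50)
x*q(-10) + 196 = -215/2*18 + 196 = -1935 + 196 = -1739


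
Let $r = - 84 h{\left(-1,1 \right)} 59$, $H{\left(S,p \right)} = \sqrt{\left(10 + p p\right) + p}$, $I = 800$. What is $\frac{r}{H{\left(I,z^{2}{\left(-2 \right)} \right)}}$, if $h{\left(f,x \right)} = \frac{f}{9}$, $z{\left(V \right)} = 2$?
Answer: $\frac{826 \sqrt{30}}{45} \approx 100.54$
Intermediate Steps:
$h{\left(f,x \right)} = \frac{f}{9}$ ($h{\left(f,x \right)} = f \frac{1}{9} = \frac{f}{9}$)
$H{\left(S,p \right)} = \sqrt{10 + p + p^{2}}$ ($H{\left(S,p \right)} = \sqrt{\left(10 + p^{2}\right) + p} = \sqrt{10 + p + p^{2}}$)
$r = \frac{1652}{3}$ ($r = - 84 \cdot \frac{1}{9} \left(-1\right) 59 = \left(-84\right) \left(- \frac{1}{9}\right) 59 = \frac{28}{3} \cdot 59 = \frac{1652}{3} \approx 550.67$)
$\frac{r}{H{\left(I,z^{2}{\left(-2 \right)} \right)}} = \frac{1652}{3 \sqrt{10 + 2^{2} + \left(2^{2}\right)^{2}}} = \frac{1652}{3 \sqrt{10 + 4 + 4^{2}}} = \frac{1652}{3 \sqrt{10 + 4 + 16}} = \frac{1652}{3 \sqrt{30}} = \frac{1652 \frac{\sqrt{30}}{30}}{3} = \frac{826 \sqrt{30}}{45}$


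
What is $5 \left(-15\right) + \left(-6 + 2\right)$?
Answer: $-79$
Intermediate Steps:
$5 \left(-15\right) + \left(-6 + 2\right) = -75 - 4 = -79$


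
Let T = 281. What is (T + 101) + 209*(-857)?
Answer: -178731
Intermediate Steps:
(T + 101) + 209*(-857) = (281 + 101) + 209*(-857) = 382 - 179113 = -178731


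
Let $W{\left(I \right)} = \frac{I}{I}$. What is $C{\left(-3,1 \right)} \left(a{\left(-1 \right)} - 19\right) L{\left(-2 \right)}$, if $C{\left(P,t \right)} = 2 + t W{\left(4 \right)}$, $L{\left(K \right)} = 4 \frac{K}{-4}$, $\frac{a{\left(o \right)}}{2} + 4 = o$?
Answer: $-174$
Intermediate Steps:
$a{\left(o \right)} = -8 + 2 o$
$L{\left(K \right)} = - K$ ($L{\left(K \right)} = 4 K \left(- \frac{1}{4}\right) = 4 \left(- \frac{K}{4}\right) = - K$)
$W{\left(I \right)} = 1$
$C{\left(P,t \right)} = 2 + t$ ($C{\left(P,t \right)} = 2 + t 1 = 2 + t$)
$C{\left(-3,1 \right)} \left(a{\left(-1 \right)} - 19\right) L{\left(-2 \right)} = \left(2 + 1\right) \left(\left(-8 + 2 \left(-1\right)\right) - 19\right) \left(\left(-1\right) \left(-2\right)\right) = 3 \left(\left(-8 - 2\right) - 19\right) 2 = 3 \left(-10 - 19\right) 2 = 3 \left(-29\right) 2 = \left(-87\right) 2 = -174$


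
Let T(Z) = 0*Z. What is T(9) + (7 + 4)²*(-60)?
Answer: -7260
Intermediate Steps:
T(Z) = 0
T(9) + (7 + 4)²*(-60) = 0 + (7 + 4)²*(-60) = 0 + 11²*(-60) = 0 + 121*(-60) = 0 - 7260 = -7260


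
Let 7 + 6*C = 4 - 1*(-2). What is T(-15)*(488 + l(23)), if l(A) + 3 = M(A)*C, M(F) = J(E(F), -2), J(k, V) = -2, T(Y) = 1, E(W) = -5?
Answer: 1456/3 ≈ 485.33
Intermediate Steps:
C = -⅙ (C = -7/6 + (4 - 1*(-2))/6 = -7/6 + (4 + 2)/6 = -7/6 + (⅙)*6 = -7/6 + 1 = -⅙ ≈ -0.16667)
M(F) = -2
l(A) = -8/3 (l(A) = -3 - 2*(-⅙) = -3 + ⅓ = -8/3)
T(-15)*(488 + l(23)) = 1*(488 - 8/3) = 1*(1456/3) = 1456/3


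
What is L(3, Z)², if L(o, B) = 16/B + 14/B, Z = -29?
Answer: 900/841 ≈ 1.0702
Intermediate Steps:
L(o, B) = 30/B
L(3, Z)² = (30/(-29))² = (30*(-1/29))² = (-30/29)² = 900/841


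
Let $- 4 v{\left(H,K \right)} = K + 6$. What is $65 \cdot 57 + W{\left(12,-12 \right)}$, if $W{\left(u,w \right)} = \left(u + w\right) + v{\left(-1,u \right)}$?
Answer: $\frac{7401}{2} \approx 3700.5$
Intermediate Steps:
$v{\left(H,K \right)} = - \frac{3}{2} - \frac{K}{4}$ ($v{\left(H,K \right)} = - \frac{K + 6}{4} = - \frac{6 + K}{4} = - \frac{3}{2} - \frac{K}{4}$)
$W{\left(u,w \right)} = - \frac{3}{2} + w + \frac{3 u}{4}$ ($W{\left(u,w \right)} = \left(u + w\right) - \left(\frac{3}{2} + \frac{u}{4}\right) = - \frac{3}{2} + w + \frac{3 u}{4}$)
$65 \cdot 57 + W{\left(12,-12 \right)} = 65 \cdot 57 - \frac{9}{2} = 3705 - \frac{9}{2} = \frac{7401}{2}$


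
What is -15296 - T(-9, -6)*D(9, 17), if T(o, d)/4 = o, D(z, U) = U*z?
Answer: -9788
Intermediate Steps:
T(o, d) = 4*o
-15296 - T(-9, -6)*D(9, 17) = -15296 - 4*(-9)*17*9 = -15296 - (-36)*153 = -15296 - 1*(-5508) = -15296 + 5508 = -9788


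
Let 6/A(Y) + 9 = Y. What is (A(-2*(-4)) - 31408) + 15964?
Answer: -15450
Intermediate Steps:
A(Y) = 6/(-9 + Y)
(A(-2*(-4)) - 31408) + 15964 = (6/(-9 - 2*(-4)) - 31408) + 15964 = (6/(-9 + 8) - 31408) + 15964 = (6/(-1) - 31408) + 15964 = (6*(-1) - 31408) + 15964 = (-6 - 31408) + 15964 = -31414 + 15964 = -15450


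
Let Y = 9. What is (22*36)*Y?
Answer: 7128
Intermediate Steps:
(22*36)*Y = (22*36)*9 = 792*9 = 7128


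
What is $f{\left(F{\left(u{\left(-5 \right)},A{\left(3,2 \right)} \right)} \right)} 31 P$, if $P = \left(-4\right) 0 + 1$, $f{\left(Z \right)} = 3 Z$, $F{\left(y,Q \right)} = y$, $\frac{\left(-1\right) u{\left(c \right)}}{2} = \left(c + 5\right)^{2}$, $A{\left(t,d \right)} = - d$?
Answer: $0$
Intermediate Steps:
$u{\left(c \right)} = - 2 \left(5 + c\right)^{2}$ ($u{\left(c \right)} = - 2 \left(c + 5\right)^{2} = - 2 \left(5 + c\right)^{2}$)
$P = 1$ ($P = 0 + 1 = 1$)
$f{\left(F{\left(u{\left(-5 \right)},A{\left(3,2 \right)} \right)} \right)} 31 P = 3 \left(- 2 \left(5 - 5\right)^{2}\right) 31 \cdot 1 = 3 \left(- 2 \cdot 0^{2}\right) 31 \cdot 1 = 3 \left(\left(-2\right) 0\right) 31 \cdot 1 = 3 \cdot 0 \cdot 31 \cdot 1 = 0 \cdot 31 \cdot 1 = 0 \cdot 1 = 0$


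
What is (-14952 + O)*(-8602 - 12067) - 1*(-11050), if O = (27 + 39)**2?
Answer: 219019774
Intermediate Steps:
O = 4356 (O = 66**2 = 4356)
(-14952 + O)*(-8602 - 12067) - 1*(-11050) = (-14952 + 4356)*(-8602 - 12067) - 1*(-11050) = -10596*(-20669) + 11050 = 219008724 + 11050 = 219019774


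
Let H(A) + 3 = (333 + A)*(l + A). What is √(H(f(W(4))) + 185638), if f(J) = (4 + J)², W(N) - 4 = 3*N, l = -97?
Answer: √407734 ≈ 638.54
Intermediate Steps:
W(N) = 4 + 3*N
H(A) = -3 + (-97 + A)*(333 + A) (H(A) = -3 + (333 + A)*(-97 + A) = -3 + (-97 + A)*(333 + A))
√(H(f(W(4))) + 185638) = √((-32304 + ((4 + (4 + 3*4))²)² + 236*(4 + (4 + 3*4))²) + 185638) = √((-32304 + ((4 + (4 + 12))²)² + 236*(4 + (4 + 12))²) + 185638) = √((-32304 + ((4 + 16)²)² + 236*(4 + 16)²) + 185638) = √((-32304 + (20²)² + 236*20²) + 185638) = √((-32304 + 400² + 236*400) + 185638) = √((-32304 + 160000 + 94400) + 185638) = √(222096 + 185638) = √407734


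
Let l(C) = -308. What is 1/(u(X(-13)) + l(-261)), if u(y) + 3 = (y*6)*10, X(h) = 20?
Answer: 1/889 ≈ 0.0011249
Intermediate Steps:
u(y) = -3 + 60*y (u(y) = -3 + (y*6)*10 = -3 + (6*y)*10 = -3 + 60*y)
1/(u(X(-13)) + l(-261)) = 1/((-3 + 60*20) - 308) = 1/((-3 + 1200) - 308) = 1/(1197 - 308) = 1/889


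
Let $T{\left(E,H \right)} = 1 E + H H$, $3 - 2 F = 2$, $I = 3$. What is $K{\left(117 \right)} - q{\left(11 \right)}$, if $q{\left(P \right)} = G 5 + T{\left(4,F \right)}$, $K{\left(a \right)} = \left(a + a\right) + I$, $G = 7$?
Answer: $\frac{791}{4} \approx 197.75$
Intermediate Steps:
$K{\left(a \right)} = 3 + 2 a$ ($K{\left(a \right)} = \left(a + a\right) + 3 = 2 a + 3 = 3 + 2 a$)
$F = \frac{1}{2}$ ($F = \frac{3}{2} - 1 = \frac{1}{2} \approx 0.5$)
$T{\left(E,H \right)} = E + H^{2}$
$q{\left(P \right)} = \frac{157}{4}$ ($q{\left(P \right)} = 7 \cdot 5 + \left(4 + \left(\frac{1}{2}\right)^{2}\right) = 35 + \left(4 + \frac{1}{4}\right) = 35 + \frac{17}{4} = \frac{157}{4}$)
$K{\left(117 \right)} - q{\left(11 \right)} = \left(3 + 2 \cdot 117\right) - \frac{157}{4} = \left(3 + 234\right) - \frac{157}{4} = 237 - \frac{157}{4} = \frac{791}{4}$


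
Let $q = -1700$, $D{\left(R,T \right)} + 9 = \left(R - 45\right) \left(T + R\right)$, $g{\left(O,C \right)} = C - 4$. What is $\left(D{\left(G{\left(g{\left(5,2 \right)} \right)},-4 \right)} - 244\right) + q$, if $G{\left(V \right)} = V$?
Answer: $-1671$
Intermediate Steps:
$g{\left(O,C \right)} = -4 + C$
$D{\left(R,T \right)} = -9 + \left(-45 + R\right) \left(R + T\right)$ ($D{\left(R,T \right)} = -9 + \left(R - 45\right) \left(T + R\right) = -9 + \left(-45 + R\right) \left(R + T\right)$)
$\left(D{\left(G{\left(g{\left(5,2 \right)} \right)},-4 \right)} - 244\right) + q = \left(\left(-9 + \left(-4 + 2\right)^{2} - 45 \left(-4 + 2\right) - -180 + \left(-4 + 2\right) \left(-4\right)\right) - 244\right) - 1700 = \left(\left(-9 + \left(-2\right)^{2} - -90 + 180 - -8\right) - 244\right) - 1700 = \left(\left(-9 + 4 + 90 + 180 + 8\right) - 244\right) - 1700 = \left(273 - 244\right) - 1700 = 29 - 1700 = -1671$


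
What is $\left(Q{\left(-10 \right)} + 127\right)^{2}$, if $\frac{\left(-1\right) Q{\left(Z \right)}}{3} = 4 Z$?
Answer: $61009$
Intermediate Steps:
$Q{\left(Z \right)} = - 12 Z$ ($Q{\left(Z \right)} = - 3 \cdot 4 Z = - 12 Z$)
$\left(Q{\left(-10 \right)} + 127\right)^{2} = \left(\left(-12\right) \left(-10\right) + 127\right)^{2} = \left(120 + 127\right)^{2} = 247^{2} = 61009$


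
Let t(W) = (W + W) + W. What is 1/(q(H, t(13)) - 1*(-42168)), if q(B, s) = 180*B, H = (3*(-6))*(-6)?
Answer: 1/61608 ≈ 1.6232e-5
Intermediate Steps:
t(W) = 3*W (t(W) = 2*W + W = 3*W)
H = 108 (H = -18*(-6) = 108)
1/(q(H, t(13)) - 1*(-42168)) = 1/(180*108 - 1*(-42168)) = 1/(19440 + 42168) = 1/61608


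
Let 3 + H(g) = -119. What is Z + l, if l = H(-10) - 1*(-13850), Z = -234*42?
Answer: 3900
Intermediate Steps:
H(g) = -122 (H(g) = -3 - 119 = -122)
Z = -9828
l = 13728 (l = -122 - 1*(-13850) = -122 + 13850 = 13728)
Z + l = -9828 + 13728 = 3900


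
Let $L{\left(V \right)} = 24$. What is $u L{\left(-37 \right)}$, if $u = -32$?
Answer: $-768$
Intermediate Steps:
$u L{\left(-37 \right)} = \left(-32\right) 24 = -768$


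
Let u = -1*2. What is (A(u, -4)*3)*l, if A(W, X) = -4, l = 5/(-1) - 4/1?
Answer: 108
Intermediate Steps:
u = -2
l = -9 (l = 5*(-1) - 4*1 = -5 - 4 = -9)
(A(u, -4)*3)*l = -4*3*(-9) = -12*(-9) = 108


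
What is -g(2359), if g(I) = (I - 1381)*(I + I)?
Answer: -4614204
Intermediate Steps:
g(I) = 2*I*(-1381 + I) (g(I) = (-1381 + I)*(2*I) = 2*I*(-1381 + I))
-g(2359) = -2*2359*(-1381 + 2359) = -2*2359*978 = -1*4614204 = -4614204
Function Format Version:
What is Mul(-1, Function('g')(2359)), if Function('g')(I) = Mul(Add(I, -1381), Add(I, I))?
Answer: -4614204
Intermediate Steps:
Function('g')(I) = Mul(2, I, Add(-1381, I)) (Function('g')(I) = Mul(Add(-1381, I), Mul(2, I)) = Mul(2, I, Add(-1381, I)))
Mul(-1, Function('g')(2359)) = Mul(-1, Mul(2, 2359, Add(-1381, 2359))) = Mul(-1, Mul(2, 2359, 978)) = Mul(-1, 4614204) = -4614204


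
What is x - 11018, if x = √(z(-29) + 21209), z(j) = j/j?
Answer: -11018 + √21210 ≈ -10872.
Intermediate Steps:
z(j) = 1
x = √21210 (x = √(1 + 21209) = √21210 ≈ 145.64)
x - 11018 = √21210 - 11018 = -11018 + √21210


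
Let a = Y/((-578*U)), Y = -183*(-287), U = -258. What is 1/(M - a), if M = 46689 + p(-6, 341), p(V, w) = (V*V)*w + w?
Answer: 49708/2947965141 ≈ 1.6862e-5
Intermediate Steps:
p(V, w) = w + w*V**2 (p(V, w) = V**2*w + w = w*V**2 + w = w + w*V**2)
Y = 52521
M = 59306 (M = 46689 + 341*(1 + (-6)**2) = 46689 + 341*(1 + 36) = 46689 + 341*37 = 46689 + 12617 = 59306)
a = 17507/49708 (a = 52521/((-578*(-258))) = 52521/149124 = 52521*(1/149124) = 17507/49708 ≈ 0.35220)
1/(M - a) = 1/(59306 - 1*17507/49708) = 1/(59306 - 17507/49708) = 1/(2947965141/49708) = 49708/2947965141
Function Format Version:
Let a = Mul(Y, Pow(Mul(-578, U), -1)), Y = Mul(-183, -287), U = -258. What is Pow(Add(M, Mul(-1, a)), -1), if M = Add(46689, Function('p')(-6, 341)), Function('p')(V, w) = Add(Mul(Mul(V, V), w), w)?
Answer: Rational(49708, 2947965141) ≈ 1.6862e-5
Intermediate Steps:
Function('p')(V, w) = Add(w, Mul(w, Pow(V, 2))) (Function('p')(V, w) = Add(Mul(Pow(V, 2), w), w) = Add(Mul(w, Pow(V, 2)), w) = Add(w, Mul(w, Pow(V, 2))))
Y = 52521
M = 59306 (M = Add(46689, Mul(341, Add(1, Pow(-6, 2)))) = Add(46689, Mul(341, Add(1, 36))) = Add(46689, Mul(341, 37)) = Add(46689, 12617) = 59306)
a = Rational(17507, 49708) (a = Mul(52521, Pow(Mul(-578, -258), -1)) = Mul(52521, Pow(149124, -1)) = Mul(52521, Rational(1, 149124)) = Rational(17507, 49708) ≈ 0.35220)
Pow(Add(M, Mul(-1, a)), -1) = Pow(Add(59306, Mul(-1, Rational(17507, 49708))), -1) = Pow(Add(59306, Rational(-17507, 49708)), -1) = Pow(Rational(2947965141, 49708), -1) = Rational(49708, 2947965141)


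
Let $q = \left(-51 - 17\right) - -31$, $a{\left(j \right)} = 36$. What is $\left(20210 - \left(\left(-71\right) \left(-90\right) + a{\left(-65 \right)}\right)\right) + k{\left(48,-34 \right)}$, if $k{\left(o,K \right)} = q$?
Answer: $13747$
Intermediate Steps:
$q = -37$ ($q = \left(-51 - 17\right) + 31 = -68 + 31 = -37$)
$k{\left(o,K \right)} = -37$
$\left(20210 - \left(\left(-71\right) \left(-90\right) + a{\left(-65 \right)}\right)\right) + k{\left(48,-34 \right)} = \left(20210 - \left(\left(-71\right) \left(-90\right) + 36\right)\right) - 37 = \left(20210 - \left(6390 + 36\right)\right) - 37 = \left(20210 - 6426\right) - 37 = 13784 - 37 = 13747$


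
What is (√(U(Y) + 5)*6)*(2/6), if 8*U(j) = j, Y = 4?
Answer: √22 ≈ 4.6904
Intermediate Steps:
U(j) = j/8
(√(U(Y) + 5)*6)*(2/6) = (√((⅛)*4 + 5)*6)*(2/6) = (√(½ + 5)*6)*(2*(⅙)) = (√(11/2)*6)*(⅓) = ((√22/2)*6)*(⅓) = (3*√22)*(⅓) = √22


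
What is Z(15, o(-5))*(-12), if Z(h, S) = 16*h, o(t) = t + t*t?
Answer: -2880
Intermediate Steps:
o(t) = t + t²
Z(15, o(-5))*(-12) = (16*15)*(-12) = 240*(-12) = -2880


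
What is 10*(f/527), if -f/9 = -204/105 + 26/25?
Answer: 2844/18445 ≈ 0.15419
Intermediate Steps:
f = 1422/175 (f = -9*(-204/105 + 26/25) = -9*(-204*1/105 + 26*(1/25)) = -9*(-68/35 + 26/25) = -9*(-158/175) = 1422/175 ≈ 8.1257)
10*(f/527) = 10*((1422/175)/527) = 10*((1422/175)*(1/527)) = 10*(1422/92225) = 2844/18445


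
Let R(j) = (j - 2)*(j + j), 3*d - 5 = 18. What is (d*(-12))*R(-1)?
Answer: -552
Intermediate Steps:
d = 23/3 (d = 5/3 + (⅓)*18 = 5/3 + 6 = 23/3 ≈ 7.6667)
R(j) = 2*j*(-2 + j) (R(j) = (-2 + j)*(2*j) = 2*j*(-2 + j))
(d*(-12))*R(-1) = ((23/3)*(-12))*(2*(-1)*(-2 - 1)) = -184*(-1)*(-3) = -92*6 = -552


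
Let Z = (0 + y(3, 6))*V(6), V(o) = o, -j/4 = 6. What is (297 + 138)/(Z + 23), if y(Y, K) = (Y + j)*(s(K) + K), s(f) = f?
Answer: -435/1489 ≈ -0.29214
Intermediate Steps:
j = -24 (j = -4*6 = -24)
y(Y, K) = 2*K*(-24 + Y) (y(Y, K) = (Y - 24)*(K + K) = (-24 + Y)*(2*K) = 2*K*(-24 + Y))
Z = -1512 (Z = (0 + 2*6*(-24 + 3))*6 = (0 + 2*6*(-21))*6 = (0 - 252)*6 = -252*6 = -1512)
(297 + 138)/(Z + 23) = (297 + 138)/(-1512 + 23) = 435/(-1489) = 435*(-1/1489) = -435/1489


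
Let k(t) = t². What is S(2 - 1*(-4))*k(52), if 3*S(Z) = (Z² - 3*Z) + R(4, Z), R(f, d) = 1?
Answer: 51376/3 ≈ 17125.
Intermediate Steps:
S(Z) = ⅓ - Z + Z²/3 (S(Z) = ((Z² - 3*Z) + 1)/3 = (1 + Z² - 3*Z)/3 = ⅓ - Z + Z²/3)
S(2 - 1*(-4))*k(52) = (⅓ - (2 - 1*(-4)) + (2 - 1*(-4))²/3)*52² = (⅓ - (2 + 4) + (2 + 4)²/3)*2704 = (⅓ - 1*6 + (⅓)*6²)*2704 = (⅓ - 6 + (⅓)*36)*2704 = (⅓ - 6 + 12)*2704 = (19/3)*2704 = 51376/3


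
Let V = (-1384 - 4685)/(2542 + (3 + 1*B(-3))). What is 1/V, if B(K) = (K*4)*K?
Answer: -2581/6069 ≈ -0.42528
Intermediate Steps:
B(K) = 4*K² (B(K) = (4*K)*K = 4*K²)
V = -6069/2581 (V = (-1384 - 4685)/(2542 + (3 + 1*(4*(-3)²))) = -6069/(2542 + (3 + 1*(4*9))) = -6069/(2542 + (3 + 1*36)) = -6069/(2542 + (3 + 36)) = -6069/(2542 + 39) = -6069/2581 ≈ -2.3514)
1/V = 1/(-6069/2581) = -2581/6069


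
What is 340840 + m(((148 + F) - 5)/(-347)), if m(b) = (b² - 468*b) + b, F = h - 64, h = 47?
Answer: 41060637610/120409 ≈ 3.4101e+5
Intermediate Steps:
F = -17 (F = 47 - 64 = -17)
m(b) = b² - 467*b
340840 + m(((148 + F) - 5)/(-347)) = 340840 + (((148 - 17) - 5)/(-347))*(-467 + ((148 - 17) - 5)/(-347)) = 340840 + ((131 - 5)*(-1/347))*(-467 + (131 - 5)*(-1/347)) = 340840 + (126*(-1/347))*(-467 + 126*(-1/347)) = 340840 - 126*(-467 - 126/347)/347 = 340840 - 126/347*(-162175/347) = 340840 + 20434050/120409 = 41060637610/120409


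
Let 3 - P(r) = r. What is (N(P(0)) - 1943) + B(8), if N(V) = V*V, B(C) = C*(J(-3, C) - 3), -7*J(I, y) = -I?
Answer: -13730/7 ≈ -1961.4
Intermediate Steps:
P(r) = 3 - r
J(I, y) = I/7 (J(I, y) = -(-1)*I/7 = I/7)
B(C) = -24*C/7 (B(C) = C*((⅐)*(-3) - 3) = C*(-3/7 - 3) = C*(-24/7) = -24*C/7)
N(V) = V²
(N(P(0)) - 1943) + B(8) = ((3 - 1*0)² - 1943) - 24/7*8 = ((3 + 0)² - 1943) - 192/7 = (3² - 1943) - 192/7 = (9 - 1943) - 192/7 = -1934 - 192/7 = -13730/7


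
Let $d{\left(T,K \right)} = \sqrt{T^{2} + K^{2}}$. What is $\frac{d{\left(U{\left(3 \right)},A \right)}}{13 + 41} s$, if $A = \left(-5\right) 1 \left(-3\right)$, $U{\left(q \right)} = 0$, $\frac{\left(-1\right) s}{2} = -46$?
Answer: $\frac{230}{9} \approx 25.556$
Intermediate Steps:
$s = 92$ ($s = \left(-2\right) \left(-46\right) = 92$)
$A = 15$ ($A = \left(-5\right) \left(-3\right) = 15$)
$d{\left(T,K \right)} = \sqrt{K^{2} + T^{2}}$
$\frac{d{\left(U{\left(3 \right)},A \right)}}{13 + 41} s = \frac{\sqrt{15^{2} + 0^{2}}}{13 + 41} \cdot 92 = \frac{\sqrt{225 + 0}}{54} \cdot 92 = \frac{\sqrt{225}}{54} \cdot 92 = \frac{1}{54} \cdot 15 \cdot 92 = \frac{5}{18} \cdot 92 = \frac{230}{9}$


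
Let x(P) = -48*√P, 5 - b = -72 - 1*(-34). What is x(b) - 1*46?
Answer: -46 - 48*√43 ≈ -360.76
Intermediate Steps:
b = 43 (b = 5 - (-72 - 1*(-34)) = 5 - (-72 + 34) = 5 - 1*(-38) = 5 + 38 = 43)
x(b) - 1*46 = -48*√43 - 1*46 = -48*√43 - 46 = -46 - 48*√43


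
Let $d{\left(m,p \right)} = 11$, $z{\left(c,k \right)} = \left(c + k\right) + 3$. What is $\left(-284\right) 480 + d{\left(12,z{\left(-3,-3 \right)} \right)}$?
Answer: $-136309$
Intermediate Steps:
$z{\left(c,k \right)} = 3 + c + k$
$\left(-284\right) 480 + d{\left(12,z{\left(-3,-3 \right)} \right)} = \left(-284\right) 480 + 11 = -136320 + 11 = -136309$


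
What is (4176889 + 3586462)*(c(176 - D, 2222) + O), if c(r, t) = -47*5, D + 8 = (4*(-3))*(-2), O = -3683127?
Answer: -28595232066062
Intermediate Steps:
D = 16 (D = -8 + (4*(-3))*(-2) = -8 - 12*(-2) = -8 + 24 = 16)
c(r, t) = -235
(4176889 + 3586462)*(c(176 - D, 2222) + O) = (4176889 + 3586462)*(-235 - 3683127) = 7763351*(-3683362) = -28595232066062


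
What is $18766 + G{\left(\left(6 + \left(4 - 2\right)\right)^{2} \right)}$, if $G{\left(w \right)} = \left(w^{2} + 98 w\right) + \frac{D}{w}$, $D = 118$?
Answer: $\frac{932347}{32} \approx 29136.0$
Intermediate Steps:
$G{\left(w \right)} = w^{2} + 98 w + \frac{118}{w}$ ($G{\left(w \right)} = \left(w^{2} + 98 w\right) + \frac{118}{w} = w^{2} + 98 w + \frac{118}{w}$)
$18766 + G{\left(\left(6 + \left(4 - 2\right)\right)^{2} \right)} = 18766 + \frac{118 + \left(\left(6 + \left(4 - 2\right)\right)^{2}\right)^{2} \left(98 + \left(6 + \left(4 - 2\right)\right)^{2}\right)}{\left(6 + \left(4 - 2\right)\right)^{2}} = 18766 + \frac{118 + \left(\left(6 + 2\right)^{2}\right)^{2} \left(98 + \left(6 + 2\right)^{2}\right)}{\left(6 + 2\right)^{2}} = 18766 + \frac{118 + \left(8^{2}\right)^{2} \left(98 + 8^{2}\right)}{8^{2}} = 18766 + \frac{118 + 64^{2} \left(98 + 64\right)}{64} = 18766 + \frac{118 + 4096 \cdot 162}{64} = 18766 + \frac{118 + 663552}{64} = 18766 + \frac{1}{64} \cdot 663670 = 18766 + \frac{331835}{32} = \frac{932347}{32}$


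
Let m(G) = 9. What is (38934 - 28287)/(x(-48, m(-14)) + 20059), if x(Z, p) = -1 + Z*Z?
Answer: 3549/7454 ≈ 0.47612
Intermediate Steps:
x(Z, p) = -1 + Z²
(38934 - 28287)/(x(-48, m(-14)) + 20059) = (38934 - 28287)/((-1 + (-48)²) + 20059) = 10647/((-1 + 2304) + 20059) = 10647/(2303 + 20059) = 10647/22362 = 10647*(1/22362) = 3549/7454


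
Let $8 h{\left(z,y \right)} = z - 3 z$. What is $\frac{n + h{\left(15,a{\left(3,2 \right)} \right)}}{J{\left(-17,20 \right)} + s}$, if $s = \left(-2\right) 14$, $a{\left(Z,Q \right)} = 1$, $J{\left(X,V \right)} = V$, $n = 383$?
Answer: $- \frac{1517}{32} \approx -47.406$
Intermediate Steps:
$s = -28$
$h{\left(z,y \right)} = - \frac{z}{4}$ ($h{\left(z,y \right)} = \frac{z - 3 z}{8} = \frac{\left(-2\right) z}{8} = - \frac{z}{4}$)
$\frac{n + h{\left(15,a{\left(3,2 \right)} \right)}}{J{\left(-17,20 \right)} + s} = \frac{383 - \frac{15}{4}}{20 - 28} = \frac{383 - \frac{15}{4}}{-8} = \frac{1517}{4} \left(- \frac{1}{8}\right) = - \frac{1517}{32}$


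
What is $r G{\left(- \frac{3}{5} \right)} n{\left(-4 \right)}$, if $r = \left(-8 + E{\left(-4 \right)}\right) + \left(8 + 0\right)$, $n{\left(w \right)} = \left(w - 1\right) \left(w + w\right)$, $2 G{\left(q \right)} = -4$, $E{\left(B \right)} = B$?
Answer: $320$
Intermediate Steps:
$G{\left(q \right)} = -2$ ($G{\left(q \right)} = \frac{1}{2} \left(-4\right) = -2$)
$n{\left(w \right)} = 2 w \left(-1 + w\right)$ ($n{\left(w \right)} = \left(-1 + w\right) 2 w = 2 w \left(-1 + w\right)$)
$r = -4$ ($r = \left(-8 - 4\right) + \left(8 + 0\right) = -12 + 8 = -4$)
$r G{\left(- \frac{3}{5} \right)} n{\left(-4 \right)} = \left(-4\right) \left(-2\right) 2 \left(-4\right) \left(-1 - 4\right) = 8 \cdot 2 \left(-4\right) \left(-5\right) = 8 \cdot 40 = 320$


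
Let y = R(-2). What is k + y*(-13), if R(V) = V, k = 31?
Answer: 57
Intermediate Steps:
y = -2
k + y*(-13) = 31 - 2*(-13) = 31 + 26 = 57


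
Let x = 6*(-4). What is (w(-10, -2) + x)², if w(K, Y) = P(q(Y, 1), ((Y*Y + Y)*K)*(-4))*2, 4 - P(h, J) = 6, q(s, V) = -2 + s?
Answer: 784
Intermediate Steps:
P(h, J) = -2 (P(h, J) = 4 - 1*6 = 4 - 6 = -2)
w(K, Y) = -4 (w(K, Y) = -2*2 = -4)
x = -24
(w(-10, -2) + x)² = (-4 - 24)² = (-28)² = 784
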